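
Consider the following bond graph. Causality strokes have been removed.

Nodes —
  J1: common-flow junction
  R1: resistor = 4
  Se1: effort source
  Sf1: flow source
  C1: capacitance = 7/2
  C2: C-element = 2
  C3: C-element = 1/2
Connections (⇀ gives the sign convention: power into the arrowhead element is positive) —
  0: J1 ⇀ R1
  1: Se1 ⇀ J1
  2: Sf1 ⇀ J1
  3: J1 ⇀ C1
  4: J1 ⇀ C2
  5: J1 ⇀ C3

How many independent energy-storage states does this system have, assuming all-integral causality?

3  (C1, C2, C3 all integral)

bond 1 stroke→J1  (Se1 (Se) sets effort on bond)
bond 2 stroke→Sf1  (source Sf1 imposes f)
bond 0 stroke→J1  (common-f at J1 fixed by 2)
bond 3 stroke→J1  (common-f at J1 fixed by 2)
bond 4 stroke→J1  (J1: bond 2 brought flow, rest push out)
bond 5 stroke→J1  (J1: bond 2 brought flow, rest push out)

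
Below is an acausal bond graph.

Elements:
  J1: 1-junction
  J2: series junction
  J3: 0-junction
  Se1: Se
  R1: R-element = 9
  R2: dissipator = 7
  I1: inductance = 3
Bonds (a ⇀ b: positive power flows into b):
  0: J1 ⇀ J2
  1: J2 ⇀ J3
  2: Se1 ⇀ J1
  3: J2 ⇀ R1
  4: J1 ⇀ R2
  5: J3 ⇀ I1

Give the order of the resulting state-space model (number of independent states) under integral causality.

1  (I1 all integral)

bond 2 →J1  (Se1: effort source, stroke at far end)
bond 5 →I1  (I1 integral (f out))
bond 1 →J3  (J3: last free bond brings effort in)
bond 0 →J2  (J2: bond 1 brought flow, rest push out)
bond 3 →J2  (common-f at J2 fixed by 1)
bond 4 →J1  (common-f at J1 fixed by 0)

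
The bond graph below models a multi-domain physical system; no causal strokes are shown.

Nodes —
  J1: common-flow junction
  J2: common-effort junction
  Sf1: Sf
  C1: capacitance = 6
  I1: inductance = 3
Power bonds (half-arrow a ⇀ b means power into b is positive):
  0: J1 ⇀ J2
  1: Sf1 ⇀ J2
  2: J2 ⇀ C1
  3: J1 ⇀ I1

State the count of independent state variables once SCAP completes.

2  (C1, I1 all integral)

#1 stroke→Sf1  (Sf1: flow source, stroke at near end)
#2 stroke→J2  (prefer integral on C1)
#0 stroke→J1  (common-e at J2 fixed by 2)
#3 stroke→I1  (J1: last free bond brings flow in)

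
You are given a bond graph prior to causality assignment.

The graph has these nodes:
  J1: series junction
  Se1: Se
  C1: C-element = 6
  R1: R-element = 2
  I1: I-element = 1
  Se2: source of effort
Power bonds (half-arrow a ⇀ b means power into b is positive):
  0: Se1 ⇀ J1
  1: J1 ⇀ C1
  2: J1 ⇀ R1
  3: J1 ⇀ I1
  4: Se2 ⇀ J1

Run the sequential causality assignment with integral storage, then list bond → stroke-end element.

#0 stroke at J1
#1 stroke at J1
#2 stroke at J1
#3 stroke at I1
#4 stroke at J1

bond 0 stroke→J1  (source Se1 imposes e)
bond 4 stroke→J1  (Se2 (Se) sets effort on bond)
bond 1 stroke→J1  (prefer integral on C1)
bond 3 stroke→I1  (prefer integral on I1)
bond 2 stroke→J1  (J1: bond 3 brought flow, rest push out)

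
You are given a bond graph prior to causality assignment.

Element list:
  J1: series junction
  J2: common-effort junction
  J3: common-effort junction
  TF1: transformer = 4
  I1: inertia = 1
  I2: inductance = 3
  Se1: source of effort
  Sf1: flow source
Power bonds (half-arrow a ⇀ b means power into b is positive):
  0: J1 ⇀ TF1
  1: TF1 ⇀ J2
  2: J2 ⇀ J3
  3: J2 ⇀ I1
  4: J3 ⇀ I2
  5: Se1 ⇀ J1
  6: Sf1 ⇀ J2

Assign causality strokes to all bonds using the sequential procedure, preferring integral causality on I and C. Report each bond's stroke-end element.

b5 |J1  (Se1 (Se) sets effort on bond)
b6 |Sf1  (Sf1 fixes flow; stroke at Sf1)
b0 |TF1  (J1: last free bond brings flow in)
b1 |J2  (through TF1, causality passes straight; one stroke at TF1)
b2 |J3  (J2: bond 1 brought effort, rest push out)
b3 |I1  (common-e at J2 fixed by 1)
b4 |I2  (J3: bond 2 brought effort, rest push out)

β0 |TF1
β1 |J2
β2 |J3
β3 |I1
β4 |I2
β5 |J1
β6 |Sf1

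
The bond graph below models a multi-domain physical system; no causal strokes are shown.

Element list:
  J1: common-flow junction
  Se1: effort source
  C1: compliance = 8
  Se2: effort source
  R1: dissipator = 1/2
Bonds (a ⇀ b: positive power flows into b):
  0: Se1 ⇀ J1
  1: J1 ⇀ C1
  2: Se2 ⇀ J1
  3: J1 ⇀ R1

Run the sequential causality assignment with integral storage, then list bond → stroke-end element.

#0 stroke→J1
#1 stroke→J1
#2 stroke→J1
#3 stroke→R1

β0 |J1  (source Se1 imposes e)
β2 |J1  (Se2: effort source, stroke at far end)
β1 |J1  (C1 outputs effort q/C1)
β3 |R1  (closing 1-jn rule on J1)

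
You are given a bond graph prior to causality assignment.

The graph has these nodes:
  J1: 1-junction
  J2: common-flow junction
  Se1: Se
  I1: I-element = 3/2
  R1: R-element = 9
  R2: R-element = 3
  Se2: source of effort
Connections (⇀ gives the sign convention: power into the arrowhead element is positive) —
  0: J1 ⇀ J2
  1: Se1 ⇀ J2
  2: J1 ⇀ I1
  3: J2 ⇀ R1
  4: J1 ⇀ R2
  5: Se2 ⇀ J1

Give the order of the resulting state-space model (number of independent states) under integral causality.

1  (I1 all integral)

β1 stroke at J2  (Se1 fixes effort; stroke away)
β5 stroke at J1  (Se2 fixes effort; stroke away)
β2 stroke at I1  (I1: I, integral causality)
β0 stroke at J1  (J1: bond 2 brought flow, rest push out)
β4 stroke at J1  (J1: bond 2 brought flow, rest push out)
β3 stroke at J2  (J2: bond 0 brought flow, rest push out)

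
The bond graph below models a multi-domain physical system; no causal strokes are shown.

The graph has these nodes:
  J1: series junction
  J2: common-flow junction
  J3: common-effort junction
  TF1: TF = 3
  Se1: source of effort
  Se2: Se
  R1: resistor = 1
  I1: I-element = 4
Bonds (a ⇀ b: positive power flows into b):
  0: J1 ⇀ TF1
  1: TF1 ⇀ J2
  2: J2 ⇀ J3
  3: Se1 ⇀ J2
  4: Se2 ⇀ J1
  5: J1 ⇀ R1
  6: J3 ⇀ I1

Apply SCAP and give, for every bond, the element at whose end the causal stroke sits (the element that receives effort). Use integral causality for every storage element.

β3 →J2  (Se1 fixes effort; stroke away)
β4 →J1  (Se2 fixes effort; stroke away)
β6 →I1  (prefer integral on I1)
β2 →J3  (closing 0-jn rule on J3)
β1 →J2  (common-f at J2 fixed by 2)
β0 →TF1  (TF TF1: opposite of bond 1)
β5 →J1  (J1: bond 0 brought flow, rest push out)

β0 →TF1
β1 →J2
β2 →J3
β3 →J2
β4 →J1
β5 →J1
β6 →I1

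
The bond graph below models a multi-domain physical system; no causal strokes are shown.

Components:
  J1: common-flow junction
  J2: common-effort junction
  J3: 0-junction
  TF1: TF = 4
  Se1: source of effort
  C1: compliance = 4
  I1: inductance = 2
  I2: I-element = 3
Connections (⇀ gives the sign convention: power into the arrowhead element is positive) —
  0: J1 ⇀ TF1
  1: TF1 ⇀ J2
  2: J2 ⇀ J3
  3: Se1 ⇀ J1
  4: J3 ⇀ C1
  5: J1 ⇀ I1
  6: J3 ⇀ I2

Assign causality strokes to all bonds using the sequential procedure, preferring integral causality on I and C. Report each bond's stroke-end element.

bond 0 |J1
bond 1 |TF1
bond 2 |J2
bond 3 |J1
bond 4 |J3
bond 5 |I1
bond 6 |I2

b3 stroke at J1  (Se1 (Se) sets effort on bond)
b4 stroke at J3  (C1 outputs effort q/C1)
b2 stroke at J2  (0-jn J3 has e-setter on 4)
b6 stroke at I2  (J3 effort already set via bond 4)
b1 stroke at TF1  (common-e at J2 fixed by 2)
b0 stroke at J1  (TF1: transformer flips bond 1)
b5 stroke at I1  (J1: last free bond brings flow in)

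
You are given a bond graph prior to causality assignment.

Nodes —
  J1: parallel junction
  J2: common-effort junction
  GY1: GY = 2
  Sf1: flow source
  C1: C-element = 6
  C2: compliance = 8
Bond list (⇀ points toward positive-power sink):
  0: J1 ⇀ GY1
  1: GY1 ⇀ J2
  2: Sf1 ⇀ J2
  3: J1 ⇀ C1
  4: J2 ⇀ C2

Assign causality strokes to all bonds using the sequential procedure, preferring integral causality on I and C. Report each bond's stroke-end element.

bond 0 stroke→GY1
bond 1 stroke→GY1
bond 2 stroke→Sf1
bond 3 stroke→J1
bond 4 stroke→J2

bond 2 stroke at Sf1  (Sf1: flow source, stroke at near end)
bond 3 stroke at J1  (C1 integral (e out))
bond 0 stroke at GY1  (0-jn J1 has e-setter on 3)
bond 1 stroke at GY1  (GY1: gyrator matches bond 0)
bond 4 stroke at J2  (only one effort-in slot at J2)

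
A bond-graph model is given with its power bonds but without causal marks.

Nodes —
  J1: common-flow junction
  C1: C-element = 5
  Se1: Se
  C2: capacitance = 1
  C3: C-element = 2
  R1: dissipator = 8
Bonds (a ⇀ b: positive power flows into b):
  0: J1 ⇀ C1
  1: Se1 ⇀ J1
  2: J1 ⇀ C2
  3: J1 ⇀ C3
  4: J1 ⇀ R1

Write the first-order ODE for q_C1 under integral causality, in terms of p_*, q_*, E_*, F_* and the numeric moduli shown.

β1 |J1  (source Se1 imposes e)
β0 |J1  (C1: C, integral causality)
β2 |J1  (C2: C, integral causality)
β3 |J1  (prefer integral on C3)
β4 |R1  (J1: last free bond brings flow in)

dq_C1/dt = E_Se1/8 - q_C1/40 - q_C2/8 - q_C3/16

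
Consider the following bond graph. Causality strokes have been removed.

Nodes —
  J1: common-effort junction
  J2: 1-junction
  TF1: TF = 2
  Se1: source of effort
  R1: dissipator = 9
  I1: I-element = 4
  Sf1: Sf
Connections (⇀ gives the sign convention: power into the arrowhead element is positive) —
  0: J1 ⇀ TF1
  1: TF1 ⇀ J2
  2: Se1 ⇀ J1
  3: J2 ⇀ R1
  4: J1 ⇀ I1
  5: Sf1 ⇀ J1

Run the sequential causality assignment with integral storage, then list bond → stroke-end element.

#2 stroke at J1  (Se1: effort source, stroke at far end)
#5 stroke at Sf1  (Sf1 fixes flow; stroke at Sf1)
#0 stroke at TF1  (J1: bond 2 brought effort, rest push out)
#4 stroke at I1  (0-jn J1 has e-setter on 2)
#1 stroke at J2  (TF1: transformer flips bond 0)
#3 stroke at R1  (closing 1-jn rule on J2)

#0 stroke at TF1
#1 stroke at J2
#2 stroke at J1
#3 stroke at R1
#4 stroke at I1
#5 stroke at Sf1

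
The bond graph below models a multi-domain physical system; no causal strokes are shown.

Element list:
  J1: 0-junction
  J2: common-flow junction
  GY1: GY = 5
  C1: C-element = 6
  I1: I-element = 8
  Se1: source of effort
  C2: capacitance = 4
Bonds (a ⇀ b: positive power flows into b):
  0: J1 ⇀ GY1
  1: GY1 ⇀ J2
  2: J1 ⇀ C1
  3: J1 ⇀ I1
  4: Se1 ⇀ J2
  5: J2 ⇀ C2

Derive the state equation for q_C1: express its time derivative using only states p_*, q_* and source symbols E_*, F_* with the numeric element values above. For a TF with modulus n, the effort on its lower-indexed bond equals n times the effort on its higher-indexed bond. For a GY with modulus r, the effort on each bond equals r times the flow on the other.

b4 stroke→J2  (source Se1 imposes e)
b2 stroke→J1  (C1 outputs effort q/C1)
b0 stroke→GY1  (J1: bond 2 brought effort, rest push out)
b3 stroke→I1  (0-jn J1 has e-setter on 2)
b1 stroke→GY1  (GY1 both-in/both-out from 0)
b5 stroke→J2  (J2 flow already set via bond 1)

dq_C1/dt = E_Se1/5 - p_I1/8 - q_C2/20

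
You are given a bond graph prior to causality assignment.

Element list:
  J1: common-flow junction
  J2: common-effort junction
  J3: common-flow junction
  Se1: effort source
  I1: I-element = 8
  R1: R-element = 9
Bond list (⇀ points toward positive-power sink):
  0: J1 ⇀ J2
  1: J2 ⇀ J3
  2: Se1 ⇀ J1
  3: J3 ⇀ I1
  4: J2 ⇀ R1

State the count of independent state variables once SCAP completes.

1  (I1 all integral)

bond 2 |J1  (Se1: effort source, stroke at far end)
bond 0 |J2  (only one flow-in slot at J1)
bond 1 |J3  (J2 effort already set via bond 0)
bond 4 |R1  (J2: bond 0 brought effort, rest push out)
bond 3 |I1  (only one flow-in slot at J3)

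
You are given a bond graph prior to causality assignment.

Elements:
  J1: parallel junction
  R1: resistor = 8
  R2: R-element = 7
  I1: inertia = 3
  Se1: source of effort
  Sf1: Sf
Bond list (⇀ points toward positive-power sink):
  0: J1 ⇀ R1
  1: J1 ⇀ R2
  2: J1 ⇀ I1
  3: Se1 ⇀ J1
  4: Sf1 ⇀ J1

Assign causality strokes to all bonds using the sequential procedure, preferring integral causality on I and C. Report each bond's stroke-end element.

β0 |R1
β1 |R2
β2 |I1
β3 |J1
β4 |Sf1

#3 stroke at J1  (Se1 (Se) sets effort on bond)
#4 stroke at Sf1  (Sf1 fixes flow; stroke at Sf1)
#0 stroke at R1  (0-jn J1 has e-setter on 3)
#1 stroke at R2  (J1 effort already set via bond 3)
#2 stroke at I1  (J1: bond 3 brought effort, rest push out)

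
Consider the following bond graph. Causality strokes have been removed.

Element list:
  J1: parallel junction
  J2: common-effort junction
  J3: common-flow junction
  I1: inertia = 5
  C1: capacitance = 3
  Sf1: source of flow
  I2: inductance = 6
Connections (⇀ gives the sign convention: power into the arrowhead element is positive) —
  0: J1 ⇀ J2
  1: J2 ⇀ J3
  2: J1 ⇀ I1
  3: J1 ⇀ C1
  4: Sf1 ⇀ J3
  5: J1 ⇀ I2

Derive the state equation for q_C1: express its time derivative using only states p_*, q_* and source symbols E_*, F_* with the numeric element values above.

β4 →Sf1  (source Sf1 imposes f)
β1 →J3  (1-jn J3 has f-setter on 4)
β0 →J2  (J2: last free bond brings effort in)
β2 →I1  (prefer integral on I1)
β3 →J1  (prefer integral on C1)
β5 →I2  (J1: bond 3 brought effort, rest push out)

dq_C1/dt = -F_Sf1 - p_I1/5 - p_I2/6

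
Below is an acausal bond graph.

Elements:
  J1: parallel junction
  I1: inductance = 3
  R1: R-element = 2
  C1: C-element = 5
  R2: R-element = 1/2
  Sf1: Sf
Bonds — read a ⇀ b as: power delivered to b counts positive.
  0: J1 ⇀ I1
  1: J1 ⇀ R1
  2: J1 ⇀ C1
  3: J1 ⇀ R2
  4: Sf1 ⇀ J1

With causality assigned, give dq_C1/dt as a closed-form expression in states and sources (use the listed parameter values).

β4 stroke→Sf1  (Sf1 (Sf) sets flow on bond)
β0 stroke→I1  (I1: I, integral causality)
β2 stroke→J1  (C1 integral (e out))
β1 stroke→R1  (J1 effort already set via bond 2)
β3 stroke→R2  (J1 effort already set via bond 2)

dq_C1/dt = F_Sf1 - p_I1/3 - q_C1/2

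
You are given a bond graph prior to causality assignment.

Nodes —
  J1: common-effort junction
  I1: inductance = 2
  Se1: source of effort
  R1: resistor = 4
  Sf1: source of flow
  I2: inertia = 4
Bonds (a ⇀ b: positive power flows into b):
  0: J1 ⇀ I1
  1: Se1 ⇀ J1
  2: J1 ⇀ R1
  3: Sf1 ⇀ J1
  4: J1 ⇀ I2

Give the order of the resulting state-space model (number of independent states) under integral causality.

β1 stroke at J1  (Se1 (Se) sets effort on bond)
β3 stroke at Sf1  (Sf1: flow source, stroke at near end)
β0 stroke at I1  (J1 effort already set via bond 1)
β2 stroke at R1  (J1 effort already set via bond 1)
β4 stroke at I2  (common-e at J1 fixed by 1)

2  (I1, I2 all integral)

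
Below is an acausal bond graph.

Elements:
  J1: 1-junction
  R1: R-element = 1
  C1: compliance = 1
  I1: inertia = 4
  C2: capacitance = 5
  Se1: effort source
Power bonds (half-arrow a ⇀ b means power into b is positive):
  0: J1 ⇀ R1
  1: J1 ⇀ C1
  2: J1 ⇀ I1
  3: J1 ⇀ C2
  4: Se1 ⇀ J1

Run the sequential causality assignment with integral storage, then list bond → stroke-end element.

b4 →J1  (source Se1 imposes e)
b1 →J1  (C1: C, integral causality)
b2 →I1  (prefer integral on I1)
b0 →J1  (J1: bond 2 brought flow, rest push out)
b3 →J1  (J1: bond 2 brought flow, rest push out)

b0 →J1
b1 →J1
b2 →I1
b3 →J1
b4 →J1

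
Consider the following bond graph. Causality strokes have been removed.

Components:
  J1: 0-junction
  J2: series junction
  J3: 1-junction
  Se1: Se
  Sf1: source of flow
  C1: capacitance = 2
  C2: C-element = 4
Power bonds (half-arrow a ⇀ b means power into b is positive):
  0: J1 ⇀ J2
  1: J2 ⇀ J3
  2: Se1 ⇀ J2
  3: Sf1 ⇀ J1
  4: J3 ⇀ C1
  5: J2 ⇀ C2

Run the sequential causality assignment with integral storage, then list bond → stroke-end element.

#2 |J2  (source Se1 imposes e)
#3 |Sf1  (source Sf1 imposes f)
#0 |J1  (J1 needs exactly one e-in)
#1 |J2  (J2 flow already set via bond 0)
#5 |J2  (1-jn J2 has f-setter on 0)
#4 |J3  (common-f at J3 fixed by 1)

b0 →J1
b1 →J2
b2 →J2
b3 →Sf1
b4 →J3
b5 →J2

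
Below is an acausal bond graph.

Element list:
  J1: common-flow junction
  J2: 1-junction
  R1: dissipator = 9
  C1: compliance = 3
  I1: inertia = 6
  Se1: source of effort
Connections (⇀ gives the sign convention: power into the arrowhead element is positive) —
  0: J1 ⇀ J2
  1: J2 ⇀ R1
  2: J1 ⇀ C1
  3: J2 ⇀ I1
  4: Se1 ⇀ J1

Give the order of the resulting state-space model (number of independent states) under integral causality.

b4 stroke at J1  (source Se1 imposes e)
b2 stroke at J1  (C1: C, integral causality)
b0 stroke at J2  (closing 1-jn rule on J1)
b3 stroke at I1  (I1 outputs flow p/I1)
b1 stroke at J2  (J2 flow already set via bond 3)

2  (C1, I1 all integral)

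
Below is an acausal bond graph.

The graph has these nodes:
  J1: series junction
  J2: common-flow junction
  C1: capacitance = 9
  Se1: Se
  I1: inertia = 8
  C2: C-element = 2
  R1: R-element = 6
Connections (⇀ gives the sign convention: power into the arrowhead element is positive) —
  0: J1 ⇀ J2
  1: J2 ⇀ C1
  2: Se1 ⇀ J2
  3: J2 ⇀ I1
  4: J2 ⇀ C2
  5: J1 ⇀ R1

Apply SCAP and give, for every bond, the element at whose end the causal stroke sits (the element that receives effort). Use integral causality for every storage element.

bond 2 →J2  (source Se1 imposes e)
bond 1 →J2  (C1: C, integral causality)
bond 3 →I1  (I1 outputs flow p/I1)
bond 0 →J2  (common-f at J2 fixed by 3)
bond 4 →J2  (1-jn J2 has f-setter on 3)
bond 5 →J1  (1-jn J1 has f-setter on 0)

b0 |J2
b1 |J2
b2 |J2
b3 |I1
b4 |J2
b5 |J1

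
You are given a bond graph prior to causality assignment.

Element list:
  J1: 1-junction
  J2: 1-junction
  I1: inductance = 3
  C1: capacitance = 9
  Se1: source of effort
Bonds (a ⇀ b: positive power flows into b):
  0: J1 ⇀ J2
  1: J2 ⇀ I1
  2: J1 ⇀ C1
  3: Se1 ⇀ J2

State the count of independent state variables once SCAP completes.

2  (C1, I1 all integral)

bond 3 stroke→J2  (Se1 (Se) sets effort on bond)
bond 1 stroke→I1  (I1 integral (f out))
bond 0 stroke→J2  (1-jn J2 has f-setter on 1)
bond 2 stroke→J1  (J1 flow already set via bond 0)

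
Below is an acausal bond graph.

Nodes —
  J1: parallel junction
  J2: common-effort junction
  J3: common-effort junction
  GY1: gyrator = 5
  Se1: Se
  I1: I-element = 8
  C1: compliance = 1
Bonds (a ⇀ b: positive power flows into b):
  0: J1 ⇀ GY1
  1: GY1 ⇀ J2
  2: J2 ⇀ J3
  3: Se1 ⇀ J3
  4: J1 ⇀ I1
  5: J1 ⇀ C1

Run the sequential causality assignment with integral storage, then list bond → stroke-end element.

bond 3 stroke→J3  (Se1 fixes effort; stroke away)
bond 2 stroke→J2  (J3: bond 3 brought effort, rest push out)
bond 1 stroke→GY1  (common-e at J2 fixed by 2)
bond 0 stroke→GY1  (through GY1, causality inverts; strokes same side of GY1)
bond 4 stroke→I1  (I1 integral (f out))
bond 5 stroke→J1  (J1: last free bond brings effort in)

b0 →GY1
b1 →GY1
b2 →J2
b3 →J3
b4 →I1
b5 →J1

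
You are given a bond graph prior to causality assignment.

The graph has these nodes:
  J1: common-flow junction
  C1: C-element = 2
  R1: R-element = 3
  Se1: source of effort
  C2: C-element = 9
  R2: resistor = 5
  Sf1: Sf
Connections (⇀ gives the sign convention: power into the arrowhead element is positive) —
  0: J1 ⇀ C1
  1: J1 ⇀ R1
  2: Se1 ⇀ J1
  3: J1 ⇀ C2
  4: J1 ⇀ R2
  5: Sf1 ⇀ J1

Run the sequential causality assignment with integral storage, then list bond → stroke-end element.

b0 →J1
b1 →J1
b2 →J1
b3 →J1
b4 →J1
b5 →Sf1

b2 stroke→J1  (Se1 fixes effort; stroke away)
b5 stroke→Sf1  (source Sf1 imposes f)
b0 stroke→J1  (1-jn J1 has f-setter on 5)
b1 stroke→J1  (common-f at J1 fixed by 5)
b3 stroke→J1  (J1: bond 5 brought flow, rest push out)
b4 stroke→J1  (1-jn J1 has f-setter on 5)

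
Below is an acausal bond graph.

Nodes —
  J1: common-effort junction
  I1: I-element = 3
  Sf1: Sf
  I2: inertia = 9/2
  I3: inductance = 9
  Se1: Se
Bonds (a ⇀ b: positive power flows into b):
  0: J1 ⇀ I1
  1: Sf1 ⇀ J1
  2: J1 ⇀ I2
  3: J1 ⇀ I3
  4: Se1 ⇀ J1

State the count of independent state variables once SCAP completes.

b1 stroke at Sf1  (Sf1: flow source, stroke at near end)
b4 stroke at J1  (source Se1 imposes e)
b0 stroke at I1  (common-e at J1 fixed by 4)
b2 stroke at I2  (J1: bond 4 brought effort, rest push out)
b3 stroke at I3  (J1: bond 4 brought effort, rest push out)

3  (I1, I2, I3 all integral)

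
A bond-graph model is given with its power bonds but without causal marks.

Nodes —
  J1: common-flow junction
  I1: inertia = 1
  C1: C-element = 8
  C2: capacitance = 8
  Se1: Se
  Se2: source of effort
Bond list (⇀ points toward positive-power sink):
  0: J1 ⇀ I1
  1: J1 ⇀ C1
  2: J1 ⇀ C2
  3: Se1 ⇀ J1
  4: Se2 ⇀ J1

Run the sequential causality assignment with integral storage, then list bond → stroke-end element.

bond 0 →I1
bond 1 →J1
bond 2 →J1
bond 3 →J1
bond 4 →J1

#3 →J1  (Se1 fixes effort; stroke away)
#4 →J1  (Se2 (Se) sets effort on bond)
#0 →I1  (I1 integral (f out))
#1 →J1  (1-jn J1 has f-setter on 0)
#2 →J1  (common-f at J1 fixed by 0)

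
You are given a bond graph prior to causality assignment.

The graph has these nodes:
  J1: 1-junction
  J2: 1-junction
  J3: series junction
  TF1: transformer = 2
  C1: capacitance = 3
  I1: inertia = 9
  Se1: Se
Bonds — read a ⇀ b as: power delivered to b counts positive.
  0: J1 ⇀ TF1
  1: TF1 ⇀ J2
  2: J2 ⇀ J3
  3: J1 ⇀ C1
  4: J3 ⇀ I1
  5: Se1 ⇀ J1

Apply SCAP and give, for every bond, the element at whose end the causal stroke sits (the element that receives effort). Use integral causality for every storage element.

#5 |J1  (Se1 fixes effort; stroke away)
#3 |J1  (prefer integral on C1)
#0 |TF1  (J1: last free bond brings flow in)
#1 |J2  (TF1 one-in-one-out from 0)
#2 |J3  (J2 needs exactly one f-in)
#4 |I1  (only one flow-in slot at J3)

bond 0 stroke→TF1
bond 1 stroke→J2
bond 2 stroke→J3
bond 3 stroke→J1
bond 4 stroke→I1
bond 5 stroke→J1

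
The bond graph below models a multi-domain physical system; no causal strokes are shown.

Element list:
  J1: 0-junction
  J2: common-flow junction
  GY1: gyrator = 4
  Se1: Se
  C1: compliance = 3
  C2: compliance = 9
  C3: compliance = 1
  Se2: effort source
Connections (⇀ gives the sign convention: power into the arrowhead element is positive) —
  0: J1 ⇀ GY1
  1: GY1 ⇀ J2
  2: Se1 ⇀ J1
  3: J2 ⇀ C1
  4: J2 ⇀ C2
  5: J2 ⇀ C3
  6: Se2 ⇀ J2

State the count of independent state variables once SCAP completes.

bond 2 →J1  (Se1: effort source, stroke at far end)
bond 6 →J2  (Se2 fixes effort; stroke away)
bond 0 →GY1  (J1 effort already set via bond 2)
bond 1 →GY1  (GY1: gyrator matches bond 0)
bond 3 →J2  (J2 flow already set via bond 1)
bond 4 →J2  (common-f at J2 fixed by 1)
bond 5 →J2  (J2: bond 1 brought flow, rest push out)

3  (C1, C2, C3 all integral)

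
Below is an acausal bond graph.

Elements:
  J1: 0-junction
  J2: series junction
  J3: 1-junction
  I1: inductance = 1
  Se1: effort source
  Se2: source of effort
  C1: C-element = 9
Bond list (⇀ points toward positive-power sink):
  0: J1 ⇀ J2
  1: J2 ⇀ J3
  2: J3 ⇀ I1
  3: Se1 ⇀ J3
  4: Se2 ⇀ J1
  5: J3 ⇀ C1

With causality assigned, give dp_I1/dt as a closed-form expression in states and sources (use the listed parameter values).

dp_I1/dt = E_Se1 + E_Se2 - q_C1/9

β3 stroke at J3  (Se1 (Se) sets effort on bond)
β4 stroke at J1  (Se2: effort source, stroke at far end)
β0 stroke at J2  (J1: bond 4 brought effort, rest push out)
β1 stroke at J3  (closing 1-jn rule on J2)
β2 stroke at I1  (I1: I, integral causality)
β5 stroke at J3  (J3: bond 2 brought flow, rest push out)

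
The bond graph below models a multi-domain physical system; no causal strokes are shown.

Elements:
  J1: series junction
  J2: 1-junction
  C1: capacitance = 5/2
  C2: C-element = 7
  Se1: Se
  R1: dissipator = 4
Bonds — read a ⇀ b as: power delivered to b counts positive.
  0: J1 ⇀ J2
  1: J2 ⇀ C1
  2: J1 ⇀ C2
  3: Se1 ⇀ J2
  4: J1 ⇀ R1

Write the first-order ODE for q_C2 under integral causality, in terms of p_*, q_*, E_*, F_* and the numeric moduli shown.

b3 |J2  (Se1 (Se) sets effort on bond)
b1 |J2  (C1 outputs effort q/C1)
b0 |J1  (closing 1-jn rule on J2)
b2 |J1  (C2: C, integral causality)
b4 |R1  (J1: last free bond brings flow in)

dq_C2/dt = E_Se1/4 - q_C1/10 - q_C2/28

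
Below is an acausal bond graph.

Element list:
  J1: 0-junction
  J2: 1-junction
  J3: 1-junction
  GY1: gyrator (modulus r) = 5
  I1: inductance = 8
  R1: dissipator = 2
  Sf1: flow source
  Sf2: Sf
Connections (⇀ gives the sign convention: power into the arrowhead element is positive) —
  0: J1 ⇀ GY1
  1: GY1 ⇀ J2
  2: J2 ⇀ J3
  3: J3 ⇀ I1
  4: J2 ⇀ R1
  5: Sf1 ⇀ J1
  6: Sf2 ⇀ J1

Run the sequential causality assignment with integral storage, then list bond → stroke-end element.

b5 →Sf1  (source Sf1 imposes f)
b6 →Sf2  (Sf2 (Sf) sets flow on bond)
b0 →J1  (only one effort-in slot at J1)
b1 →J2  (GY GY1: same side as bond 0)
b3 →I1  (I1 outputs flow p/I1)
b2 →J3  (J3: bond 3 brought flow, rest push out)
b4 →J2  (1-jn J2 has f-setter on 2)

#0 →J1
#1 →J2
#2 →J3
#3 →I1
#4 →J2
#5 →Sf1
#6 →Sf2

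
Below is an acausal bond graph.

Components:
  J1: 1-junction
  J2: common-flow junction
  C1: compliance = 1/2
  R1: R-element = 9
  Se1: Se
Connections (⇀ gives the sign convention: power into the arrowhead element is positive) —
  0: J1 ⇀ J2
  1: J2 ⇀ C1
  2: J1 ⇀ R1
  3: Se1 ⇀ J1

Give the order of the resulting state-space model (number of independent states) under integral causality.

#3 |J1  (Se1 fixes effort; stroke away)
#1 |J2  (C1 outputs effort q/C1)
#0 |J1  (J2 needs exactly one f-in)
#2 |R1  (only one flow-in slot at J1)

1  (C1 all integral)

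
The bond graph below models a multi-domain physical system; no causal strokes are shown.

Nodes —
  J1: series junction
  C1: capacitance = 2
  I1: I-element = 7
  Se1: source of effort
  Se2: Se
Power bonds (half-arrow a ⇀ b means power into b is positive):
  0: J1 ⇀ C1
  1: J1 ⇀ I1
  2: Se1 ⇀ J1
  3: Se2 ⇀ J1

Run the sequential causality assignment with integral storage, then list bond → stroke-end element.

bond 2 |J1  (Se1: effort source, stroke at far end)
bond 3 |J1  (Se2 (Se) sets effort on bond)
bond 0 |J1  (C1 outputs effort q/C1)
bond 1 |I1  (J1 needs exactly one f-in)

β0 stroke at J1
β1 stroke at I1
β2 stroke at J1
β3 stroke at J1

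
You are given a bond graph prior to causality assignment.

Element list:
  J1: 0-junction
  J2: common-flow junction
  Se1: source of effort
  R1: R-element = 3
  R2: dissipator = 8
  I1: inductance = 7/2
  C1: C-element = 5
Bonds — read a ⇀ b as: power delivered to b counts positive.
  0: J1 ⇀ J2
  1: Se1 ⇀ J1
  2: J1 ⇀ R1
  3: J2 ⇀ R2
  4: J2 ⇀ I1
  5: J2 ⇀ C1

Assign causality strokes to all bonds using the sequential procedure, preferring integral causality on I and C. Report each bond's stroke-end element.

b0 →J2
b1 →J1
b2 →R1
b3 →J2
b4 →I1
b5 →J2

b1 |J1  (Se1 fixes effort; stroke away)
b0 |J2  (0-jn J1 has e-setter on 1)
b2 |R1  (J1: bond 1 brought effort, rest push out)
b4 |I1  (I1: I, integral causality)
b3 |J2  (J2: bond 4 brought flow, rest push out)
b5 |J2  (J2: bond 4 brought flow, rest push out)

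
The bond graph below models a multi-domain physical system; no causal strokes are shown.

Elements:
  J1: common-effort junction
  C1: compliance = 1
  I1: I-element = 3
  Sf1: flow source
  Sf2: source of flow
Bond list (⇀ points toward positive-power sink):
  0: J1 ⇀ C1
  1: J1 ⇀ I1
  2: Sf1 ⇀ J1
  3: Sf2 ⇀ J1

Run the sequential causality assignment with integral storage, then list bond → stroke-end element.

bond 0 →J1
bond 1 →I1
bond 2 →Sf1
bond 3 →Sf2

b2 stroke→Sf1  (Sf1 (Sf) sets flow on bond)
b3 stroke→Sf2  (source Sf2 imposes f)
b0 stroke→J1  (C1 integral (e out))
b1 stroke→I1  (J1: bond 0 brought effort, rest push out)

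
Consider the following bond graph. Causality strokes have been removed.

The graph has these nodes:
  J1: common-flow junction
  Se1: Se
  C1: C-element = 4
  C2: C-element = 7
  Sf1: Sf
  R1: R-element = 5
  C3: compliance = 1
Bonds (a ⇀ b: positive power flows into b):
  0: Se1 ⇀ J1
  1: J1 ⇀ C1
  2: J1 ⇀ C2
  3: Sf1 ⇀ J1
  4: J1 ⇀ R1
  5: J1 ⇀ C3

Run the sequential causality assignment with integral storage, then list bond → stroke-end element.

#0 →J1  (Se1 (Se) sets effort on bond)
#3 →Sf1  (Sf1 (Sf) sets flow on bond)
#1 →J1  (common-f at J1 fixed by 3)
#2 →J1  (J1: bond 3 brought flow, rest push out)
#4 →J1  (common-f at J1 fixed by 3)
#5 →J1  (1-jn J1 has f-setter on 3)

bond 0 |J1
bond 1 |J1
bond 2 |J1
bond 3 |Sf1
bond 4 |J1
bond 5 |J1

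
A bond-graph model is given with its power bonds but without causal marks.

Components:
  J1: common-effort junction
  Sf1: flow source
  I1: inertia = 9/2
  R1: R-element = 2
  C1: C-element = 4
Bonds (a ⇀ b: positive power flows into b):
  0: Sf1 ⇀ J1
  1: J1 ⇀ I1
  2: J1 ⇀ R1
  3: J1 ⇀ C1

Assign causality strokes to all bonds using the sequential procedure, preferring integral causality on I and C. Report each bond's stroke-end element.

bond 0 |Sf1
bond 1 |I1
bond 2 |R1
bond 3 |J1

bond 0 |Sf1  (Sf1 fixes flow; stroke at Sf1)
bond 1 |I1  (I1: I, integral causality)
bond 3 |J1  (C1: C, integral causality)
bond 2 |R1  (J1 effort already set via bond 3)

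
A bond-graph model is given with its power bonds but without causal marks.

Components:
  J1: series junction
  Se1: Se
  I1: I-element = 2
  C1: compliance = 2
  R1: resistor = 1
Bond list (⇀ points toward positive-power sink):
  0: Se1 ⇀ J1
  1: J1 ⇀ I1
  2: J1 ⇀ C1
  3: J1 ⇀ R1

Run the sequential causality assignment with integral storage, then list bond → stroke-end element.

bond 0 stroke at J1  (Se1 (Se) sets effort on bond)
bond 1 stroke at I1  (prefer integral on I1)
bond 2 stroke at J1  (1-jn J1 has f-setter on 1)
bond 3 stroke at J1  (1-jn J1 has f-setter on 1)

bond 0 stroke at J1
bond 1 stroke at I1
bond 2 stroke at J1
bond 3 stroke at J1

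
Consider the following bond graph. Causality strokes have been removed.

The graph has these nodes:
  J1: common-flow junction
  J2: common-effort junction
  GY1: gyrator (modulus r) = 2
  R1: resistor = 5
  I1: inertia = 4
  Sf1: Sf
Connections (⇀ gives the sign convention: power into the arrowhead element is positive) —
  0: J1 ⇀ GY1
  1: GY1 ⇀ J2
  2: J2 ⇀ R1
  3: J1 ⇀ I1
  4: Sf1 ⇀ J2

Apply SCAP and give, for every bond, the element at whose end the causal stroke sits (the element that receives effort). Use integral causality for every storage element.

b0 |J1
b1 |J2
b2 |R1
b3 |I1
b4 |Sf1

b4 stroke at Sf1  (Sf1 (Sf) sets flow on bond)
b3 stroke at I1  (I1 integral (f out))
b0 stroke at J1  (J1 flow already set via bond 3)
b1 stroke at J2  (GY1 both-in/both-out from 0)
b2 stroke at R1  (0-jn J2 has e-setter on 1)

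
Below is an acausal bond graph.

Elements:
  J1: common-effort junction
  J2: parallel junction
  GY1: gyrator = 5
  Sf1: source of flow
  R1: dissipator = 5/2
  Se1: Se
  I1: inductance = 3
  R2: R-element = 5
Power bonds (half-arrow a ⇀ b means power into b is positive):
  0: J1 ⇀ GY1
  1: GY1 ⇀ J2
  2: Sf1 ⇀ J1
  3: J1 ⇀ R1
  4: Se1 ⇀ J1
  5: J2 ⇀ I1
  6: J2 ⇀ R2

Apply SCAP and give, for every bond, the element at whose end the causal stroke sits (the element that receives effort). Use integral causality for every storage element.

β2 |Sf1  (Sf1 fixes flow; stroke at Sf1)
β4 |J1  (Se1 (Se) sets effort on bond)
β0 |GY1  (common-e at J1 fixed by 4)
β3 |R1  (0-jn J1 has e-setter on 4)
β1 |GY1  (GY1 both-in/both-out from 0)
β5 |I1  (I1: I, integral causality)
β6 |J2  (closing 0-jn rule on J2)

b0 |GY1
b1 |GY1
b2 |Sf1
b3 |R1
b4 |J1
b5 |I1
b6 |J2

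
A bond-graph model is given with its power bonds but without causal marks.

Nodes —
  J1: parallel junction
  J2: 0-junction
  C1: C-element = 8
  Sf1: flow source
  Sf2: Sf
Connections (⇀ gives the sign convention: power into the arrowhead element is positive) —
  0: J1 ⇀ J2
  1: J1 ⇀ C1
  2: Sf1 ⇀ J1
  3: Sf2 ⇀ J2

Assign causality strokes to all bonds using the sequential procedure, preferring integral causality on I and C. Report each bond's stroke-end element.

β2 →Sf1  (Sf1 fixes flow; stroke at Sf1)
β3 →Sf2  (source Sf2 imposes f)
β0 →J2  (only one effort-in slot at J2)
β1 →J1  (only one effort-in slot at J1)

#0 →J2
#1 →J1
#2 →Sf1
#3 →Sf2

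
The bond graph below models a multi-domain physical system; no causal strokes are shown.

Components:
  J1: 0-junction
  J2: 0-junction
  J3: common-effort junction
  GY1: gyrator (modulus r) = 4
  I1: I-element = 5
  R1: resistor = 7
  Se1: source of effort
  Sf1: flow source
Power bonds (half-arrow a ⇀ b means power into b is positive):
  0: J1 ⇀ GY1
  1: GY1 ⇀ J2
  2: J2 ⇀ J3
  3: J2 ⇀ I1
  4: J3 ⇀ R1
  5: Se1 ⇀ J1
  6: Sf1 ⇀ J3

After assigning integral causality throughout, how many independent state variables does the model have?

bond 5 stroke→J1  (Se1 fixes effort; stroke away)
bond 6 stroke→Sf1  (source Sf1 imposes f)
bond 0 stroke→GY1  (J1 effort already set via bond 5)
bond 1 stroke→GY1  (through GY1, causality inverts; strokes same side of GY1)
bond 3 stroke→I1  (prefer integral on I1)
bond 2 stroke→J2  (closing 0-jn rule on J2)
bond 4 stroke→J3  (closing 0-jn rule on J3)

1  (I1 all integral)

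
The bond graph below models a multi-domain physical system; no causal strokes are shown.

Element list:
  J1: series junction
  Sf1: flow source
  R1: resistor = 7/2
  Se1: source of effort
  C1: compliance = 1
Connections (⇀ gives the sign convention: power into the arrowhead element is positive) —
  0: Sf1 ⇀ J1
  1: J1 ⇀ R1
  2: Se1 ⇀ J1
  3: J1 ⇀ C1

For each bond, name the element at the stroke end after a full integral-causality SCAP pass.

b0 →Sf1
b1 →J1
b2 →J1
b3 →J1

β0 stroke→Sf1  (Sf1: flow source, stroke at near end)
β2 stroke→J1  (Se1 (Se) sets effort on bond)
β1 stroke→J1  (J1: bond 0 brought flow, rest push out)
β3 stroke→J1  (J1: bond 0 brought flow, rest push out)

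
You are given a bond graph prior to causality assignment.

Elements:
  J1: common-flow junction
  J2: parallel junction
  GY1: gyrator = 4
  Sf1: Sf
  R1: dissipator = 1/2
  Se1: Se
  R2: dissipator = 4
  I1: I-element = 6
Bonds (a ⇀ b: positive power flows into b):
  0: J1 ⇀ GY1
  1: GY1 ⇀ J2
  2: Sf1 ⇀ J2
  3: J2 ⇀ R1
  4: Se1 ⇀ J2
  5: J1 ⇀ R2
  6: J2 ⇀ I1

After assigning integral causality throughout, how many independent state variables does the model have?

1  (I1 all integral)

b2 stroke→Sf1  (Sf1: flow source, stroke at near end)
b4 stroke→J2  (source Se1 imposes e)
b1 stroke→GY1  (J2 effort already set via bond 4)
b3 stroke→R1  (J2 effort already set via bond 4)
b6 stroke→I1  (common-e at J2 fixed by 4)
b0 stroke→GY1  (GY1 both-in/both-out from 1)
b5 stroke→J1  (J1: bond 0 brought flow, rest push out)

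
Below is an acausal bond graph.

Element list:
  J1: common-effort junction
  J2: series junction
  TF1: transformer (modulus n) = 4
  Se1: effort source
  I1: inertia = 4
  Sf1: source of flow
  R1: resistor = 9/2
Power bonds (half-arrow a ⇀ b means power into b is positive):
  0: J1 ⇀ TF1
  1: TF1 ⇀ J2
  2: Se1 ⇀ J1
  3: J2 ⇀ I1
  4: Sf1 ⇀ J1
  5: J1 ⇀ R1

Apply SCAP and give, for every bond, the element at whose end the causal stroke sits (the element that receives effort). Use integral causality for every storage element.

b0 |TF1
b1 |J2
b2 |J1
b3 |I1
b4 |Sf1
b5 |R1

bond 2 →J1  (source Se1 imposes e)
bond 4 →Sf1  (Sf1 fixes flow; stroke at Sf1)
bond 0 →TF1  (common-e at J1 fixed by 2)
bond 5 →R1  (J1: bond 2 brought effort, rest push out)
bond 1 →J2  (through TF1, causality passes straight; one stroke at TF1)
bond 3 →I1  (closing 1-jn rule on J2)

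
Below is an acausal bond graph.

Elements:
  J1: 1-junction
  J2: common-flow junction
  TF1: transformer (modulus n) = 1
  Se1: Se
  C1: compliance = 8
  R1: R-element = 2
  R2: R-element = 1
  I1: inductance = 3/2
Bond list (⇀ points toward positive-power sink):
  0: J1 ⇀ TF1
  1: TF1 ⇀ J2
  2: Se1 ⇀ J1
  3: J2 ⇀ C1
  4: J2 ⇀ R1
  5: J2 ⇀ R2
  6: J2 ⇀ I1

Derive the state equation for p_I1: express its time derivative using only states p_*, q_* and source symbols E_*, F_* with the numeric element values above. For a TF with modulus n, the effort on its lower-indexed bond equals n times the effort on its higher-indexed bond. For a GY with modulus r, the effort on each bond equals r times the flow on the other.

bond 2 stroke at J1  (Se1 fixes effort; stroke away)
bond 0 stroke at TF1  (only one flow-in slot at J1)
bond 1 stroke at J2  (TF TF1: opposite of bond 0)
bond 3 stroke at J2  (C1: C, integral causality)
bond 6 stroke at I1  (I1 integral (f out))
bond 4 stroke at J2  (common-f at J2 fixed by 6)
bond 5 stroke at J2  (J2 flow already set via bond 6)

dp_I1/dt = E_Se1 - 2*p_I1 - q_C1/8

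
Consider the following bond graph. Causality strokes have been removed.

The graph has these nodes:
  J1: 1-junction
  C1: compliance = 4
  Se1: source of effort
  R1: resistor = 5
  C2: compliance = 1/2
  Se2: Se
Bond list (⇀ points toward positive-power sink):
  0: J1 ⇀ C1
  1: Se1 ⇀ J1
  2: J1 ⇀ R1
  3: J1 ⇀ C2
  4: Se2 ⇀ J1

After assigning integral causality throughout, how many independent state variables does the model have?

2  (C1, C2 all integral)

#1 stroke→J1  (Se1 fixes effort; stroke away)
#4 stroke→J1  (Se2: effort source, stroke at far end)
#0 stroke→J1  (C1 integral (e out))
#3 stroke→J1  (prefer integral on C2)
#2 stroke→R1  (only one flow-in slot at J1)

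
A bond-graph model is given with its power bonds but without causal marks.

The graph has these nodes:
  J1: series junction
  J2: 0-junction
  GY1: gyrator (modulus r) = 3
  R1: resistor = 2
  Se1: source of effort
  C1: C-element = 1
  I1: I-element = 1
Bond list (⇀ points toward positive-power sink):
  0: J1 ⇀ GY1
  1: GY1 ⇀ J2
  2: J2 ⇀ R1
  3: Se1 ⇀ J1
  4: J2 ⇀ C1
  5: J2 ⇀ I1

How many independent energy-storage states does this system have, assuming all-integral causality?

2  (C1, I1 all integral)

b3 stroke at J1  (Se1 (Se) sets effort on bond)
b0 stroke at GY1  (closing 1-jn rule on J1)
b1 stroke at GY1  (GY1 both-in/both-out from 0)
b4 stroke at J2  (prefer integral on C1)
b2 stroke at R1  (J2 effort already set via bond 4)
b5 stroke at I1  (J2 effort already set via bond 4)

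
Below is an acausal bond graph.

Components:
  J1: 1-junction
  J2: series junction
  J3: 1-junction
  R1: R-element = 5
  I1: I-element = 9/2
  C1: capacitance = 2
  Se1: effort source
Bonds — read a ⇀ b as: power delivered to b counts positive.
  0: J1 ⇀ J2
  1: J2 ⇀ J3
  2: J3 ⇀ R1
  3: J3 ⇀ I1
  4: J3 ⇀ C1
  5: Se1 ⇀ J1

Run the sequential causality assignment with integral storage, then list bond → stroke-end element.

b5 stroke→J1  (Se1 (Se) sets effort on bond)
b0 stroke→J2  (only one flow-in slot at J1)
b1 stroke→J3  (J2: last free bond brings flow in)
b3 stroke→I1  (I1: I, integral causality)
b2 stroke→J3  (J3 flow already set via bond 3)
b4 stroke→J3  (J3 flow already set via bond 3)

bond 0 |J2
bond 1 |J3
bond 2 |J3
bond 3 |I1
bond 4 |J3
bond 5 |J1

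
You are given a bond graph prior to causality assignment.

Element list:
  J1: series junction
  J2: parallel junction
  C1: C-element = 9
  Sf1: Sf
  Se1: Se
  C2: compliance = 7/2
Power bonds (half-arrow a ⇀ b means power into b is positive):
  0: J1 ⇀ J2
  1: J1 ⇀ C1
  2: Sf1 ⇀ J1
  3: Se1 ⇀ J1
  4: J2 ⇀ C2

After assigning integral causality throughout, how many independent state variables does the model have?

bond 2 →Sf1  (Sf1 fixes flow; stroke at Sf1)
bond 3 →J1  (Se1: effort source, stroke at far end)
bond 0 →J1  (J1 flow already set via bond 2)
bond 1 →J1  (J1 flow already set via bond 2)
bond 4 →J2  (J2: last free bond brings effort in)

2  (C1, C2 all integral)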